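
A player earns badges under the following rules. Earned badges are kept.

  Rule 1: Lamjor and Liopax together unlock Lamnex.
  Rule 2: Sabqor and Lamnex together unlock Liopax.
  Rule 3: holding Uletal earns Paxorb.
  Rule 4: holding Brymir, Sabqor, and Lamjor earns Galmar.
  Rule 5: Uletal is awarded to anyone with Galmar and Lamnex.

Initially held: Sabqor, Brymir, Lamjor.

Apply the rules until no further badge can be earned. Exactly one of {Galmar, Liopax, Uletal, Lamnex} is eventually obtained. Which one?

Galmar

With Brymir, Sabqor, and Lamjor, Galmar is earned (Rule 4).
Lamnex would need Lamjor and Liopax (Rule 1), but Liopax is never earned. Uletal would need Galmar and Lamnex (Rule 5), but Lamnex is never earned. Liopax would need Sabqor and Lamnex (Rule 2), but Lamnex is never earned.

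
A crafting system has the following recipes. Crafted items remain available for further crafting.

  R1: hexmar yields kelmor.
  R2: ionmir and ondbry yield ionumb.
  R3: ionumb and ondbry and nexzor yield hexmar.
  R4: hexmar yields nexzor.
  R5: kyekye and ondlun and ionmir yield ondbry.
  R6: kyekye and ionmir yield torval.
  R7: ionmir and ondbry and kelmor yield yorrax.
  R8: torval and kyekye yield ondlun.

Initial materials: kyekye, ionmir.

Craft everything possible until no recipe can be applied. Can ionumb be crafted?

kyekye and ionmir → torval (R6).
torval and kyekye → ondlun (R8).
Using R5, kyekye, ondlun, and ionmir make ondbry.
Using R2, ionmir and ondbry make ionumb.

Yes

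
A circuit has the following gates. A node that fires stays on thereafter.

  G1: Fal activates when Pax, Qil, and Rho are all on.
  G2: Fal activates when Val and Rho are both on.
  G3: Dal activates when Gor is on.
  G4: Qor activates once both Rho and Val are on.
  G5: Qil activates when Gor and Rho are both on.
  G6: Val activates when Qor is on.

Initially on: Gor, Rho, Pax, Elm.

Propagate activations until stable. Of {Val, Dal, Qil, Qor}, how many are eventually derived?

2

G5: Gor and Rho on → Qil on.
Gor is on, so Dal activates (G3).
Val would need Qor (G6), but Qor never turns on.
Dal: reached.
Qil: reached.
Qor would need Rho and Val (G4), but Val never turns on.
Reached: Dal and Qil — 2 of the 4.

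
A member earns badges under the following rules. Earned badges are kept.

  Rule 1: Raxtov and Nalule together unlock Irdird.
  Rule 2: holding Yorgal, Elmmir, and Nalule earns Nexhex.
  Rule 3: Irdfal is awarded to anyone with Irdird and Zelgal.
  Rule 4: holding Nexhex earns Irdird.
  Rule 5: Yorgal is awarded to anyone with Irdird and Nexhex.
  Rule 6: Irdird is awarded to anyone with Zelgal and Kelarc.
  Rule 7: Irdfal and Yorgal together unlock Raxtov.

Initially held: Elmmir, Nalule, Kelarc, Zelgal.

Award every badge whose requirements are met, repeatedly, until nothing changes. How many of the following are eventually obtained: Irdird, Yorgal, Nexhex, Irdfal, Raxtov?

2

With Zelgal and Kelarc, Irdird is earned (Rule 6).
With Irdird and Zelgal, Irdfal is earned (Rule 3).
Irdird: reached.
Yorgal would need Irdird and Nexhex (Rule 5), but Nexhex is never earned.
Nexhex would need Yorgal, Elmmir, and Nalule (Rule 2), but Yorgal is never earned.
Irdfal: reached.
Raxtov would need Irdfal and Yorgal (Rule 7), but Yorgal is never earned.
Reached: Irdird and Irdfal — 2 of the 5.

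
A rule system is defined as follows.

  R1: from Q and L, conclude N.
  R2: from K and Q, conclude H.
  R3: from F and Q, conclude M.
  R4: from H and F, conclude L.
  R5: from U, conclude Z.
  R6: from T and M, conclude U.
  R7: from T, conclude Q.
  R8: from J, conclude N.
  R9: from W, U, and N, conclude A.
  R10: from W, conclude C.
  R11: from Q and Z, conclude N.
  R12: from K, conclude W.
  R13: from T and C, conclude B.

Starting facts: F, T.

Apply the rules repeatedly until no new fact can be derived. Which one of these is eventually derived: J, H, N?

From T, R7 gives Q.
F and Q hold, so M follows (R3).
From T and M, R6 gives U.
U holds, so Z follows (R5).
From Q and Z, R11 gives N.
No rule produces J, and it is not given. H would need K and Q (R2), but K is never established.

N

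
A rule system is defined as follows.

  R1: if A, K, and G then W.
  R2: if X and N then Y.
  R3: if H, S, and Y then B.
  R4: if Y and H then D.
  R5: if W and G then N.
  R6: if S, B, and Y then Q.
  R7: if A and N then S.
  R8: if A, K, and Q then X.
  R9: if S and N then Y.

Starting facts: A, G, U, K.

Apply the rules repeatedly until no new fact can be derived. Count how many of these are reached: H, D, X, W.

1

A, K, and G hold, so W follows (R1).
No rule produces H, and it is not given.
D would need Y and H (R4), but H is never established.
X would need A, K, and Q (R8), but Q is never established.
W: reached.
Reached: W — 1 of the 4.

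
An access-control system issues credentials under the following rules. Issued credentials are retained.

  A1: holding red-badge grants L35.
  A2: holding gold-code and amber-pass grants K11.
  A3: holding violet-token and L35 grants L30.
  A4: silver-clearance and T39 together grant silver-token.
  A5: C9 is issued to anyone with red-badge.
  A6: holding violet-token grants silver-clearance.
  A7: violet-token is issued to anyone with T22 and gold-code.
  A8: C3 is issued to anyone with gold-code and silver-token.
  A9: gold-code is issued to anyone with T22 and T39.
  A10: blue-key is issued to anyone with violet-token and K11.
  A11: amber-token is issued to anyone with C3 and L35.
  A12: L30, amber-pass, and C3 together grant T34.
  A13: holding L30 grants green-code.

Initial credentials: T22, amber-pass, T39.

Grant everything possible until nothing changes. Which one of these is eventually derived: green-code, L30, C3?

Holding T22 and T39 grants gold-code (A9).
Holding T22 and gold-code grants violet-token (A7).
Holding violet-token grants silver-clearance (A6).
Holding silver-clearance and T39 grants silver-token (A4).
Holding gold-code and silver-token grants C3 (A8).
L30 would need violet-token and L35 (A3), but L35 is never granted. green-code would need L30 (A13), but L30 is never granted.

C3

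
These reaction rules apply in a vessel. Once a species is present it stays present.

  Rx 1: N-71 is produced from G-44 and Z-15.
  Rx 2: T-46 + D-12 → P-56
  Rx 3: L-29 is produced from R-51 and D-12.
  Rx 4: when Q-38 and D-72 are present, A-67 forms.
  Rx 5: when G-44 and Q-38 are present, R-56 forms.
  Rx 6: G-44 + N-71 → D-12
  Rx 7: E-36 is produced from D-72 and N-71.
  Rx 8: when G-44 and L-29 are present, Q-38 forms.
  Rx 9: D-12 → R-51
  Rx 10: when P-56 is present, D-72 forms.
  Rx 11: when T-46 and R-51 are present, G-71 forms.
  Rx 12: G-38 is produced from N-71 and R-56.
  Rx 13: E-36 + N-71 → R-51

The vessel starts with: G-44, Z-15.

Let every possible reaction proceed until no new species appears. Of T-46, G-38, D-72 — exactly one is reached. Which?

G-44 and Z-15 present → N-71 forms (Rx 1).
G-44 and N-71 present → D-12 forms (Rx 6).
D-12 present → R-51 forms (Rx 9).
R-51 and D-12 present → L-29 forms (Rx 3).
G-44 and L-29 present → Q-38 forms (Rx 8).
G-44 and Q-38 present → R-56 forms (Rx 5).
N-71 and R-56 present → G-38 forms (Rx 12).
D-72 would need P-56 (Rx 10), but P-56 never forms. No rule produces T-46, and it is not given.

G-38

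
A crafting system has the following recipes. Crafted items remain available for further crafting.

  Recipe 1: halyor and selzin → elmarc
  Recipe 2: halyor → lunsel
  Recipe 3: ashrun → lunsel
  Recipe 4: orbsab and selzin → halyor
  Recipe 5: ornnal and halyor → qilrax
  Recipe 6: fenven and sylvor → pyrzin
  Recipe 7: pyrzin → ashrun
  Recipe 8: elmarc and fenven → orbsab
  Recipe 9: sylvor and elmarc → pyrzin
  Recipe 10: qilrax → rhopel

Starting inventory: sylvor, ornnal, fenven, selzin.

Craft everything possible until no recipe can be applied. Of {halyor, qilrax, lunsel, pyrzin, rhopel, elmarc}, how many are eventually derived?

2

fenven and sylvor → pyrzin (Recipe 6).
pyrzin → ashrun (Recipe 7).
Using Recipe 3, ashrun makes lunsel.
halyor would need orbsab and selzin (Recipe 4), but orbsab is never obtained.
qilrax would need ornnal and halyor (Recipe 5), but halyor is never obtained.
lunsel: reached.
pyrzin: reached.
rhopel would need qilrax (Recipe 10), but qilrax is never obtained.
elmarc would need halyor and selzin (Recipe 1), but halyor is never obtained.
Reached: lunsel and pyrzin — 2 of the 6.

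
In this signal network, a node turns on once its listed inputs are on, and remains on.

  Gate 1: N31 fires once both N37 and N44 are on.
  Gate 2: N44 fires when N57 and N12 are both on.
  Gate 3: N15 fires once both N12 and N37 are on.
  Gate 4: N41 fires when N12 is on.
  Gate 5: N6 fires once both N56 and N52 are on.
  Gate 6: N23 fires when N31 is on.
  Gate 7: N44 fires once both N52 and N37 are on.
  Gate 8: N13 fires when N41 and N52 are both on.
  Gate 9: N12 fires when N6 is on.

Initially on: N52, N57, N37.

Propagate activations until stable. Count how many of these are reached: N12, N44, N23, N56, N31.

3

N52 and N37 are on, so N44 fires (Gate 7).
N37 and N44 are on, so N31 fires (Gate 1).
N31 is on, so N23 fires (Gate 6).
N12 would need N6 (Gate 9), but N6 never turns on.
N44: reached.
N23: reached.
No rule produces N56, and it is not given.
N31: reached.
Reached: N44, N23, and N31 — 3 of the 5.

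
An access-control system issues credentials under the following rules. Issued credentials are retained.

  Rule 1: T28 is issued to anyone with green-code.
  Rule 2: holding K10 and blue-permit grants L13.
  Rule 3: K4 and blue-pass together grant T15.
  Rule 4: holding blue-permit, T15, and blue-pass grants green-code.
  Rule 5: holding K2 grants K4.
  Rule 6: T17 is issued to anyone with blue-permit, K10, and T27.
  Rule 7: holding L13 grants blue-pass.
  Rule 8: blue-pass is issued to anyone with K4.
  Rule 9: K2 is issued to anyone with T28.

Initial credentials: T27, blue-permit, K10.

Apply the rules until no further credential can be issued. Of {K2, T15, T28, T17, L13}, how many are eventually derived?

2

Holding blue-permit, K10, and T27 grants T17 (Rule 6).
Holding K10 and blue-permit grants L13 (Rule 2).
K2 would need T28 (Rule 9), but T28 is never granted.
T15 would need K4 and blue-pass (Rule 3), but K4 is never granted.
T28 would need green-code (Rule 1), but green-code is never granted.
T17: reached.
L13: reached.
Reached: T17 and L13 — 2 of the 5.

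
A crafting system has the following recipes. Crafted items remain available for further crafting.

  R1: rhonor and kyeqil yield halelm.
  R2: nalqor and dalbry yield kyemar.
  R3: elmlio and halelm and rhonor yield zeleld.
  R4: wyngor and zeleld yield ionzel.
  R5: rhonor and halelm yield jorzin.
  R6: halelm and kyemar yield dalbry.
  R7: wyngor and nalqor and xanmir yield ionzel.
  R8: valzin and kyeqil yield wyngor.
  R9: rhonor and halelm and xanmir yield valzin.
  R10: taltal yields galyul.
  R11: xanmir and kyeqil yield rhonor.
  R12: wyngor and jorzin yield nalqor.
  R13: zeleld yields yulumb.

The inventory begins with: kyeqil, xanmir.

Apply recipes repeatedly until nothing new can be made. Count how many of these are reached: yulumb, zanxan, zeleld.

yulumb would need zeleld (R13), but zeleld is never obtained.
No rule produces zanxan, and it is not given.
zeleld would need elmlio, halelm, and rhonor (R3), but elmlio is never obtained.
None of the 3 are reached.

0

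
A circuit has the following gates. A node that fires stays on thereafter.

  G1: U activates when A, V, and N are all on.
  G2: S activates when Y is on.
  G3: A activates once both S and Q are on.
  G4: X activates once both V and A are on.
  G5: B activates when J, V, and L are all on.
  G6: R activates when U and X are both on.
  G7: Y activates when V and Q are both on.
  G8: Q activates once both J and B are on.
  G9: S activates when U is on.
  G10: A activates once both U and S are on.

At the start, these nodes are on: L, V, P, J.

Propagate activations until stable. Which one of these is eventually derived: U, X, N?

G5: J, V, and L on → B on.
G8: J and B on → Q on.
G7: V and Q on → Y on.
Y is on, so S activates (G2).
G3: S and Q on → A on.
V and A are on, so X activates (G4).
U would need A, V, and N (G1), but N never turns on. No rule produces N, and it is not given.

X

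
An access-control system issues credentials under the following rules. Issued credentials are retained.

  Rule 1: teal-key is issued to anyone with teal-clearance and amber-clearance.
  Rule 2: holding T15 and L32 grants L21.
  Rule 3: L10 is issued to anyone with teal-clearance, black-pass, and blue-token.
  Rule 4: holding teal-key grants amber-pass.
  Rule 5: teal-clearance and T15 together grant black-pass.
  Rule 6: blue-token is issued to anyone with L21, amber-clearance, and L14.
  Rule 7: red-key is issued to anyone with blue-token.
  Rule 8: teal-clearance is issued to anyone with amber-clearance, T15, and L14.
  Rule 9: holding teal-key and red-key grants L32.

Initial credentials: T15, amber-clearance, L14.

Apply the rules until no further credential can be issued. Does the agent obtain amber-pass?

Yes

Holding amber-clearance, T15, and L14 grants teal-clearance (Rule 8).
Holding teal-clearance and amber-clearance grants teal-key (Rule 1).
Holding teal-key grants amber-pass (Rule 4).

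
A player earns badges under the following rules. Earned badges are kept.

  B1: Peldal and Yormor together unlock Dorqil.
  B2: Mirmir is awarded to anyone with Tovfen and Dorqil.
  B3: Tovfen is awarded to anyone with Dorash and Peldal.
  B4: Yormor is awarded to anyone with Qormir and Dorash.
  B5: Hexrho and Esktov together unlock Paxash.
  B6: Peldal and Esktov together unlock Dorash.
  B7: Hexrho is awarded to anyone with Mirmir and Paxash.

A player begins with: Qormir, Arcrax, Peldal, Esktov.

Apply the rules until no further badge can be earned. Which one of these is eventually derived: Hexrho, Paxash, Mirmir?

With Peldal and Esktov, Dorash is earned (B6).
With Qormir and Dorash, Yormor is earned (B4).
With Dorash and Peldal, Tovfen is earned (B3).
With Peldal and Yormor, Dorqil is earned (B1).
With Tovfen and Dorqil, Mirmir is earned (B2).
Hexrho would need Mirmir and Paxash (B7), but Paxash is never earned. Paxash would need Hexrho and Esktov (B5), but Hexrho is never earned.

Mirmir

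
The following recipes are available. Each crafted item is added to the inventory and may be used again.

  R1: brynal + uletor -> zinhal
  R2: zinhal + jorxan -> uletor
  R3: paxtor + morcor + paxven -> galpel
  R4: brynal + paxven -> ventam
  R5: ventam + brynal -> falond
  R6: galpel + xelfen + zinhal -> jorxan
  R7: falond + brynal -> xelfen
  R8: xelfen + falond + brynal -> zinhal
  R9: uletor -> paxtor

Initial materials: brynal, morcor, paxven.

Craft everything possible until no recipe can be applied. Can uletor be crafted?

No

uletor would need zinhal and jorxan (R2), but jorxan is never obtained.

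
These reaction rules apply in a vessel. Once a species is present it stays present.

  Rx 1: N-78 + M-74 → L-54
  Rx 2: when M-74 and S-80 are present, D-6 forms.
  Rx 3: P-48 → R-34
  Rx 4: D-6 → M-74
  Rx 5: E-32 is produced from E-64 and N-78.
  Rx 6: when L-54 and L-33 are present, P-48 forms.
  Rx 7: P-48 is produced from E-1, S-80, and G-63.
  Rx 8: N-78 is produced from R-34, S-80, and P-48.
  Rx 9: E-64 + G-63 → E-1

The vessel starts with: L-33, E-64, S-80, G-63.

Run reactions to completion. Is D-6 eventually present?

No

D-6 would need M-74 and S-80 (Rx 2), but M-74 never forms.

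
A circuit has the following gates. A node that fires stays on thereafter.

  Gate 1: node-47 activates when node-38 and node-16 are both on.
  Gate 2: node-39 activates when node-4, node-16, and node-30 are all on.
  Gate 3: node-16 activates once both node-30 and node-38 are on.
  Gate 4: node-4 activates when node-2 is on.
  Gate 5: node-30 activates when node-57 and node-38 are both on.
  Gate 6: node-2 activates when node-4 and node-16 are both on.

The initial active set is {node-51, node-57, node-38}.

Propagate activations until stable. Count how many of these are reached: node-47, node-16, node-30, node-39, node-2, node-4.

3

node-57 and node-38 are on, so node-30 activates (Gate 5).
Gate 3: node-30 and node-38 on → node-16 on.
Gate 1: node-38 and node-16 on → node-47 on.
node-47: reached.
node-16: reached.
node-30: reached.
node-39 would need node-4, node-16, and node-30 (Gate 2), but node-4 never turns on.
node-2 would need node-4 and node-16 (Gate 6), but node-4 never turns on.
node-4 would need node-2 (Gate 4), but node-2 never turns on.
Reached: node-47, node-16, and node-30 — 3 of the 6.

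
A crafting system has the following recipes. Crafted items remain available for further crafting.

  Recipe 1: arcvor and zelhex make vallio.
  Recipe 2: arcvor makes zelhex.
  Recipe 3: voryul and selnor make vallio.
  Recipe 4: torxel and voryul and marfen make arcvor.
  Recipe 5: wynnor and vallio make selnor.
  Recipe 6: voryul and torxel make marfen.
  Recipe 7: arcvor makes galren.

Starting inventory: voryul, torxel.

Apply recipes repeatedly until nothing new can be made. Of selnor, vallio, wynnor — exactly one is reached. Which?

Using Recipe 6, voryul and torxel make marfen.
torxel and voryul and marfen → arcvor (Recipe 4).
Using Recipe 2, arcvor makes zelhex.
arcvor and zelhex → vallio (Recipe 1).
selnor would need wynnor and vallio (Recipe 5), but wynnor is never obtained. No rule produces wynnor, and it is not given.

vallio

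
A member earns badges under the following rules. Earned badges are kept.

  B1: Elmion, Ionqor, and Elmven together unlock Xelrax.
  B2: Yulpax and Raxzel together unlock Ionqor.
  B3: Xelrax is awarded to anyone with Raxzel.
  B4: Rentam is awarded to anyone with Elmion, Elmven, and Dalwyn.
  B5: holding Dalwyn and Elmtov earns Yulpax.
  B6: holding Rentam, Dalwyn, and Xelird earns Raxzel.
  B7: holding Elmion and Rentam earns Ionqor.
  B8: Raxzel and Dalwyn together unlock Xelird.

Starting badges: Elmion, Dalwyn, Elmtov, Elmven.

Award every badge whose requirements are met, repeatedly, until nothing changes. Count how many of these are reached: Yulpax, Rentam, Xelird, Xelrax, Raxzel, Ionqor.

With Elmion, Elmven, and Dalwyn, Rentam is earned (B4).
With Dalwyn and Elmtov, Yulpax is earned (B5).
With Elmion and Rentam, Ionqor is earned (B7).
With Elmion, Ionqor, and Elmven, Xelrax is earned (B1).
Yulpax: reached.
Rentam: reached.
Xelird would need Raxzel and Dalwyn (B8), but Raxzel is never earned.
Xelrax: reached.
Raxzel would need Rentam, Dalwyn, and Xelird (B6), but Xelird is never earned.
Ionqor: reached.
Reached: Yulpax, Rentam, Xelrax, and Ionqor — 4 of the 6.

4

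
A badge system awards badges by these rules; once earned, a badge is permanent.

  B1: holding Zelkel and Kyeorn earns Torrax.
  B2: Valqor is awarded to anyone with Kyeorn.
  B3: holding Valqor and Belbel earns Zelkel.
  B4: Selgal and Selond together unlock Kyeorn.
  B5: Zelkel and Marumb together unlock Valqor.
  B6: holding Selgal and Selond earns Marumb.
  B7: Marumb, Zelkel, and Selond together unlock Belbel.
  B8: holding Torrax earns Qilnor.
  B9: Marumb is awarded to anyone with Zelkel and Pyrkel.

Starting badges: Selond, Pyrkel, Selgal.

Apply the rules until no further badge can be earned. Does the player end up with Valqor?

Yes

With Selgal and Selond, Kyeorn is earned (B4).
With Kyeorn, Valqor is earned (B2).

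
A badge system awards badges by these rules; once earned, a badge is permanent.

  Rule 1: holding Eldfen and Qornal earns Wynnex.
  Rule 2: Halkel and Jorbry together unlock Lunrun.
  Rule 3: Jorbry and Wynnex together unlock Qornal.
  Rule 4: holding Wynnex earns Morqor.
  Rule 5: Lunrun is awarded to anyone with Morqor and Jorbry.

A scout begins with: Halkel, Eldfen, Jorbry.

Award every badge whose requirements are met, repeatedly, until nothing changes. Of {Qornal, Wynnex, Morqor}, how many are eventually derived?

0

Qornal would need Jorbry and Wynnex (Rule 3), but Wynnex is never earned.
Wynnex would need Eldfen and Qornal (Rule 1), but Qornal is never earned.
Morqor would need Wynnex (Rule 4), but Wynnex is never earned.
None of the 3 are reached.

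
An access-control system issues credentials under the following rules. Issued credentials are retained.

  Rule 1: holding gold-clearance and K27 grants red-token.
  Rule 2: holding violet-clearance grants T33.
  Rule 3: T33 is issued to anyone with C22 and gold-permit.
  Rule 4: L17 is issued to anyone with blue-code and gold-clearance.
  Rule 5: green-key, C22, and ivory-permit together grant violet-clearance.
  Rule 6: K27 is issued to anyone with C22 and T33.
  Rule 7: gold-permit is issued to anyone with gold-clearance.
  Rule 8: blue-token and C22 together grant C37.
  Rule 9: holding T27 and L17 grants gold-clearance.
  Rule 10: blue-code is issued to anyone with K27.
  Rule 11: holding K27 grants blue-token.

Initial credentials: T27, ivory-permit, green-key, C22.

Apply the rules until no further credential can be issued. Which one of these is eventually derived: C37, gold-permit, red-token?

C37

Holding green-key, C22, and ivory-permit grants violet-clearance (Rule 5).
Holding violet-clearance grants T33 (Rule 2).
Holding C22 and T33 grants K27 (Rule 6).
Holding K27 grants blue-token (Rule 11).
Holding blue-token and C22 grants C37 (Rule 8).
red-token would need gold-clearance and K27 (Rule 1), but gold-clearance is never granted. gold-permit would need gold-clearance (Rule 7), but gold-clearance is never granted.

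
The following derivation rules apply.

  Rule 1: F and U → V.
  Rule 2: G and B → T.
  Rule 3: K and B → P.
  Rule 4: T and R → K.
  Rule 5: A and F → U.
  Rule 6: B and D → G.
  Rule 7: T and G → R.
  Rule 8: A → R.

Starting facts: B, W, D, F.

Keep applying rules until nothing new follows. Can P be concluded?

From B and D, Rule 6 gives G.
G and B hold, so T follows (Rule 2).
T and G hold, so R follows (Rule 7).
From T and R, Rule 4 gives K.
K and B hold, so P follows (Rule 3).

Yes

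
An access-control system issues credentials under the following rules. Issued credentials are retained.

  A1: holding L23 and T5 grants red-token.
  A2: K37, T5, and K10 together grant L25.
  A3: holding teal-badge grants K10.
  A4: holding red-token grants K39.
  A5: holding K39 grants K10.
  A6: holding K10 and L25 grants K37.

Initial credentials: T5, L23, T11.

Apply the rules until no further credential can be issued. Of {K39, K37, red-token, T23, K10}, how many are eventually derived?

Holding L23 and T5 grants red-token (A1).
Holding red-token grants K39 (A4).
Holding K39 grants K10 (A5).
K39: reached.
K37 would need K10 and L25 (A6), but L25 is never granted.
red-token: reached.
No rule produces T23, and it is not given.
K10: reached.
Reached: K39, red-token, and K10 — 3 of the 5.

3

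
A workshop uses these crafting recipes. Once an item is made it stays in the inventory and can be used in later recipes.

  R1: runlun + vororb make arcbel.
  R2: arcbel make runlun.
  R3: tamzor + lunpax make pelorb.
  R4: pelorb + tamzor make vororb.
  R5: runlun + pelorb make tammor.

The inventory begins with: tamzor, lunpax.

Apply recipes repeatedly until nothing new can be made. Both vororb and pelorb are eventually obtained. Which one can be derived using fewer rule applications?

pelorb: Using R3, tamzor and lunpax make pelorb. [1 rule application]
vororb: Using R3, tamzor and lunpax make pelorb. pelorb + tamzor → vororb (R4). [2 rule applications]
pelorb needs fewer.

pelorb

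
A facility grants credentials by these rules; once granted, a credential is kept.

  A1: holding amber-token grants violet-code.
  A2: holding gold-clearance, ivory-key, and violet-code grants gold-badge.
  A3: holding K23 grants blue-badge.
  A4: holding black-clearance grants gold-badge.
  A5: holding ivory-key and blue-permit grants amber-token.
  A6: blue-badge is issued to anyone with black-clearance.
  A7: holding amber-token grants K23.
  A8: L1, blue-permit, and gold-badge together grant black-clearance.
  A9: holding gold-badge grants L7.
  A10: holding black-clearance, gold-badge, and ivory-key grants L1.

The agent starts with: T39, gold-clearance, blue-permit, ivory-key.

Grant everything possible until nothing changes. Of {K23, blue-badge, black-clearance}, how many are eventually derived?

2

Holding ivory-key and blue-permit grants amber-token (A5).
Holding amber-token grants K23 (A7).
Holding K23 grants blue-badge (A3).
K23: reached.
blue-badge: reached.
black-clearance would need L1, blue-permit, and gold-badge (A8), but L1 is never granted.
Reached: K23 and blue-badge — 2 of the 3.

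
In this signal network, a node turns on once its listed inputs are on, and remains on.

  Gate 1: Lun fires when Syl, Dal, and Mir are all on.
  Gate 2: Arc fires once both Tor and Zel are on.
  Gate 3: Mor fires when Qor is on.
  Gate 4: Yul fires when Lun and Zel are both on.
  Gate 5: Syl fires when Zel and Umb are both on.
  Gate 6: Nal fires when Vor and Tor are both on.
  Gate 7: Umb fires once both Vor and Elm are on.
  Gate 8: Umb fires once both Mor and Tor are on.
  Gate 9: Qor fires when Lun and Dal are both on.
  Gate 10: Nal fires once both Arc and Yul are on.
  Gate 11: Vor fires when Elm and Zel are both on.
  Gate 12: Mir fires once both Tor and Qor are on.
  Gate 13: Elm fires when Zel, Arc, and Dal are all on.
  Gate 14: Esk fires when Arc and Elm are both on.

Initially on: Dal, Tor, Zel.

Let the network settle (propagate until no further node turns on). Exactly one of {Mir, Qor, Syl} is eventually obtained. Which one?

Tor and Zel are on, so Arc fires (Gate 2).
Zel, Arc, and Dal are on, so Elm fires (Gate 13).
Elm and Zel are on, so Vor fires (Gate 11).
Vor and Elm are on, so Umb fires (Gate 7).
Gate 5: Zel and Umb on → Syl on.
Mir would need Tor and Qor (Gate 12), but Qor never turns on. Qor would need Lun and Dal (Gate 9), but Lun never turns on.

Syl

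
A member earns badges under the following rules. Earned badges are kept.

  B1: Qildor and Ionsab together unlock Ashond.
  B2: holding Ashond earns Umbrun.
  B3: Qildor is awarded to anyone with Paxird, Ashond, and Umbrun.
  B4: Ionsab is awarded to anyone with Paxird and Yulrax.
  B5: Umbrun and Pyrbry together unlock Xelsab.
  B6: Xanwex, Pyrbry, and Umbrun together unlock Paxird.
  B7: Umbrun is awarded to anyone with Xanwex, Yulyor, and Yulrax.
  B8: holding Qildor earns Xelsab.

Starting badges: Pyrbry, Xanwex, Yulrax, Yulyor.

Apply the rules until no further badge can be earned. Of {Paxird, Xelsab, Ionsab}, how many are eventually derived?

With Xanwex, Yulyor, and Yulrax, Umbrun is earned (B7).
With Xanwex, Pyrbry, and Umbrun, Paxird is earned (B6).
With Umbrun and Pyrbry, Xelsab is earned (B5).
With Paxird and Yulrax, Ionsab is earned (B4).
Paxird: reached.
Xelsab: reached.
Ionsab: reached.
All 3 are reached.

3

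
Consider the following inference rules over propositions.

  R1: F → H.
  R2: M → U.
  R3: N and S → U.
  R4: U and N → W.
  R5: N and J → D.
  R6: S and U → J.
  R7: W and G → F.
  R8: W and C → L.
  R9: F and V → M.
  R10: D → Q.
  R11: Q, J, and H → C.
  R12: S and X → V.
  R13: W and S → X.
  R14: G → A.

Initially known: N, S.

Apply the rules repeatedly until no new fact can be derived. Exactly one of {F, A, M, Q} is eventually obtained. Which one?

Q

From N and S, R3 gives U.
From S and U, R6 gives J.
N and J hold, so D follows (R5).
D holds, so Q follows (R10).
A would need G (R14), but G is never established. F would need W and G (R7), but G is never established. M would need F and V (R9), but F is never established.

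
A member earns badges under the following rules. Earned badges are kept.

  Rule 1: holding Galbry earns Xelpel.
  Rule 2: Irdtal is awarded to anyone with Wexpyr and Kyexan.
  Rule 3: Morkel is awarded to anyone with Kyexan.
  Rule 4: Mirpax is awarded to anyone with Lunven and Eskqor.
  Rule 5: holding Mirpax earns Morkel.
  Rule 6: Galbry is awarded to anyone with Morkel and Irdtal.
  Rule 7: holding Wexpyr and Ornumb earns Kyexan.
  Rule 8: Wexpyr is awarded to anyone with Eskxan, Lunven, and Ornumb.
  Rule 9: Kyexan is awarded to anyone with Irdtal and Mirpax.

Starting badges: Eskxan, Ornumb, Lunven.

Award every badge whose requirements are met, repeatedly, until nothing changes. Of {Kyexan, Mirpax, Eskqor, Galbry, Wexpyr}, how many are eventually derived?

With Eskxan, Lunven, and Ornumb, Wexpyr is earned (Rule 8).
With Wexpyr and Ornumb, Kyexan is earned (Rule 7).
With Wexpyr and Kyexan, Irdtal is earned (Rule 2).
With Kyexan, Morkel is earned (Rule 3).
With Morkel and Irdtal, Galbry is earned (Rule 6).
Kyexan: reached.
Mirpax would need Lunven and Eskqor (Rule 4), but Eskqor is never earned.
No rule produces Eskqor, and it is not given.
Galbry: reached.
Wexpyr: reached.
Reached: Kyexan, Galbry, and Wexpyr — 3 of the 5.

3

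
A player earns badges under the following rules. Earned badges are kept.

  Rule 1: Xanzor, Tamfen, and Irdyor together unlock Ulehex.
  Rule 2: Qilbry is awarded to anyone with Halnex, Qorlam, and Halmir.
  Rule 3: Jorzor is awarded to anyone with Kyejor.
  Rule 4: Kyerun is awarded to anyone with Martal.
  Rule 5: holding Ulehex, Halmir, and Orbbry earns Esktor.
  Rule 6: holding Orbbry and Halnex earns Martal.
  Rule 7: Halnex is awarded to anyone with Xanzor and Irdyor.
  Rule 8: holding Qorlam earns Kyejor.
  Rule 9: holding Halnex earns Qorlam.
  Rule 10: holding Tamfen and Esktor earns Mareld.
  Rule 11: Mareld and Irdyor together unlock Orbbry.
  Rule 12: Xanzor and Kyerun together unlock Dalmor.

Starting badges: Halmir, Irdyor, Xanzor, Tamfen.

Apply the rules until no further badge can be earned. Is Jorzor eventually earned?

With Xanzor and Irdyor, Halnex is earned (Rule 7).
With Halnex, Qorlam is earned (Rule 9).
With Qorlam, Kyejor is earned (Rule 8).
With Kyejor, Jorzor is earned (Rule 3).

Yes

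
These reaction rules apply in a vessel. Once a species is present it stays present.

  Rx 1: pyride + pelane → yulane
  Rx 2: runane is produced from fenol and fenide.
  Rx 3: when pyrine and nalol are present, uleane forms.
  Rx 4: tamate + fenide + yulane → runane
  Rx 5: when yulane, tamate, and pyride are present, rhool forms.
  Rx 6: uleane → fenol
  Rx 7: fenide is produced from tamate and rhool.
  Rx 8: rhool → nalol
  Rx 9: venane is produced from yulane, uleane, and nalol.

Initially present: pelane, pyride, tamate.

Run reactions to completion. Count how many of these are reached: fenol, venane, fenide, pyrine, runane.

pyride and pelane present → yulane forms (Rx 1).
yulane, tamate, and pyride present → rhool forms (Rx 5).
tamate and rhool present → fenide forms (Rx 7).
tamate, fenide, and yulane present → runane forms (Rx 4).
fenol would need uleane (Rx 6), but uleane never forms.
venane would need yulane, uleane, and nalol (Rx 9), but uleane never forms.
fenide: reached.
No rule produces pyrine, and it is not given.
runane: reached.
Reached: fenide and runane — 2 of the 5.

2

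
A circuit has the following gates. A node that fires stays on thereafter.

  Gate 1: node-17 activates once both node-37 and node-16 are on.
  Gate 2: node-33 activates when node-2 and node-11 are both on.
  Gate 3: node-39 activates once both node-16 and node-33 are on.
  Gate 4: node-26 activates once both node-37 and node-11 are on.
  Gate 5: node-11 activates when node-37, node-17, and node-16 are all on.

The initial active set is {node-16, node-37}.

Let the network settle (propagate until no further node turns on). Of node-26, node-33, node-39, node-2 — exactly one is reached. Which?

Gate 1: node-37 and node-16 on → node-17 on.
node-37, node-17, and node-16 are on, so node-11 activates (Gate 5).
Gate 4: node-37 and node-11 on → node-26 on.
No rule produces node-2, and it is not given. node-33 would need node-2 and node-11 (Gate 2), but node-2 never turns on. node-39 would need node-16 and node-33 (Gate 3), but node-33 never turns on.

node-26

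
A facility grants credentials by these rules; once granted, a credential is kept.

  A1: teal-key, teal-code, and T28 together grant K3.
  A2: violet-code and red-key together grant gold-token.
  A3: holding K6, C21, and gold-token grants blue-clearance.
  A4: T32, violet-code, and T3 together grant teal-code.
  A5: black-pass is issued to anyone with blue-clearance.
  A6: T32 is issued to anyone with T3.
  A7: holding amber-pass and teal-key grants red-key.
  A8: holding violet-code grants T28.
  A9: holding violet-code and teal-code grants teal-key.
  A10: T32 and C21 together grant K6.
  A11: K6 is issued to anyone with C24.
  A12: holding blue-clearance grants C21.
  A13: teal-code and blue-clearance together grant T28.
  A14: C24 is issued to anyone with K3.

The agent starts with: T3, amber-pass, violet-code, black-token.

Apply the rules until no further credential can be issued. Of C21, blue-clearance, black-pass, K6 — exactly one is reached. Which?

K6

Holding violet-code grants T28 (A8).
Holding T3 grants T32 (A6).
Holding T32, violet-code, and T3 grants teal-code (A4).
Holding violet-code and teal-code grants teal-key (A9).
Holding teal-key, teal-code, and T28 grants K3 (A1).
Holding K3 grants C24 (A14).
Holding C24 grants K6 (A11).
C21 would need blue-clearance (A12), but blue-clearance is never granted. black-pass would need blue-clearance (A5), but blue-clearance is never granted. blue-clearance would need K6, C21, and gold-token (A3), but C21 is never granted.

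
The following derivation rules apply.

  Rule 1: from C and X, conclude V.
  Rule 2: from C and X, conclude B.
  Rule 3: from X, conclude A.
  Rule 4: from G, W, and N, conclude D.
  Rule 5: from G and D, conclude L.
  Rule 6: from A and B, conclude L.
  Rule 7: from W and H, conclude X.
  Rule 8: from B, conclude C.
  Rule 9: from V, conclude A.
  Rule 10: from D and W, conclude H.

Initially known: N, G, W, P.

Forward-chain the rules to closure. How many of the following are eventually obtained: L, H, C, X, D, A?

From G, W, and N, Rule 4 gives D.
From G and D, Rule 5 gives L.
From D and W, Rule 10 gives H.
From W and H, Rule 7 gives X.
X holds, so A follows (Rule 3).
L: reached.
H: reached.
C would need B (Rule 8), but B is never established.
X: reached.
D: reached.
A: reached.
Reached: L, H, X, D, and A — 5 of the 6.

5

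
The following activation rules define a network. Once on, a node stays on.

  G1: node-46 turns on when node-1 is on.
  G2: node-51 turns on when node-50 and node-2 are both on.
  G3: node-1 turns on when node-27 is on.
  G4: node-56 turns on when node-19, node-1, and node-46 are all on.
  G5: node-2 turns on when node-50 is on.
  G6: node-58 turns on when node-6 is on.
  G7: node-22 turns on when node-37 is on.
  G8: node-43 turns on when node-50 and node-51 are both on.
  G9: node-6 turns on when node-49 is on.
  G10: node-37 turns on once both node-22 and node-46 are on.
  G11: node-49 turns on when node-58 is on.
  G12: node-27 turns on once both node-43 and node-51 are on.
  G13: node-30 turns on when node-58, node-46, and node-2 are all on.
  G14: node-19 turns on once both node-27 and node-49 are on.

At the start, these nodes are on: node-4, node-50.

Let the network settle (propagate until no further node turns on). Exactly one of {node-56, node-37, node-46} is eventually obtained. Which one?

node-50 is on, so node-2 turns on (G5).
G2: node-50 and node-2 on → node-51 on.
G8: node-50 and node-51 on → node-43 on.
G12: node-43 and node-51 on → node-27 on.
G3: node-27 on → node-1 on.
node-1 is on, so node-46 turns on (G1).
node-56 would need node-19, node-1, and node-46 (G4), but node-19 never turns on. node-37 would need node-22 and node-46 (G10), but node-22 never turns on.

node-46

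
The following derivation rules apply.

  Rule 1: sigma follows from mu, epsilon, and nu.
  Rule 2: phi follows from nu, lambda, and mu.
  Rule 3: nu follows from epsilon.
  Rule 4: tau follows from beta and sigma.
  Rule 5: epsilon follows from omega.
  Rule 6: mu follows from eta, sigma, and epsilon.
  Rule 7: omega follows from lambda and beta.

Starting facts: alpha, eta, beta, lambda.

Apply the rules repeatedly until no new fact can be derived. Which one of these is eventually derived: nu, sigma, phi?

nu

lambda and beta hold, so omega follows (Rule 7).
omega holds, so epsilon follows (Rule 5).
From epsilon, Rule 3 gives nu.
sigma would need mu, epsilon, and nu (Rule 1), but mu is never established. phi would need nu, lambda, and mu (Rule 2), but mu is never established.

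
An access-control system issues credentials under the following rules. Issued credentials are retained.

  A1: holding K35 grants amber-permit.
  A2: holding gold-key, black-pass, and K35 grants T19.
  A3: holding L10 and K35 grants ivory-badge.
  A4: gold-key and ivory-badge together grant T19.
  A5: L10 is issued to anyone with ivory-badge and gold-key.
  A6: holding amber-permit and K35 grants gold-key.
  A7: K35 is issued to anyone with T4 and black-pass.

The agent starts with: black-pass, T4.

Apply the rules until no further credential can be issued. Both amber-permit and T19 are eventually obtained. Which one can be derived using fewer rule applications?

amber-permit

amber-permit: Holding T4 and black-pass grants K35 (A7). Holding K35 grants amber-permit (A1). [2 rule applications]
T19: Holding T4 and black-pass grants K35 (A7). Holding K35 grants amber-permit (A1). Holding amber-permit and K35 grants gold-key (A6). Holding gold-key, black-pass, and K35 grants T19 (A2). [4 rule applications]
amber-permit needs fewer.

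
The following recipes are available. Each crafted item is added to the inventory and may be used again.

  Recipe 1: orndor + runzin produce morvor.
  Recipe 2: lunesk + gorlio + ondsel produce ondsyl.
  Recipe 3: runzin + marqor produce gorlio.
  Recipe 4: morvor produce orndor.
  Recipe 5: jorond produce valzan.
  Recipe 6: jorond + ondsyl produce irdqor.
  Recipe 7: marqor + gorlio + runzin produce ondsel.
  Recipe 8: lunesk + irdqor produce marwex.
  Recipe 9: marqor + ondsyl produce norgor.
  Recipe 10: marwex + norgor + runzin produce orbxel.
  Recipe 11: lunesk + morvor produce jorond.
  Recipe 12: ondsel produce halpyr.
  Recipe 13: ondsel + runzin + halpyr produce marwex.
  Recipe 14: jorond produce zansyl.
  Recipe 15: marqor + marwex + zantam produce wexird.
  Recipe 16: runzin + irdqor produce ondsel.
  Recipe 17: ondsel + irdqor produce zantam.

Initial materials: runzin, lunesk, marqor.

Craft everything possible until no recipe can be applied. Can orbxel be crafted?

Using Recipe 3, runzin and marqor make gorlio.
marqor + gorlio + runzin → ondsel (Recipe 7).
Using Recipe 2, lunesk, gorlio, and ondsel make ondsyl.
ondsel → halpyr (Recipe 12).
Using Recipe 9, marqor and ondsyl make norgor.
ondsel + runzin + halpyr → marwex (Recipe 13).
Using Recipe 10, marwex, norgor, and runzin make orbxel.

Yes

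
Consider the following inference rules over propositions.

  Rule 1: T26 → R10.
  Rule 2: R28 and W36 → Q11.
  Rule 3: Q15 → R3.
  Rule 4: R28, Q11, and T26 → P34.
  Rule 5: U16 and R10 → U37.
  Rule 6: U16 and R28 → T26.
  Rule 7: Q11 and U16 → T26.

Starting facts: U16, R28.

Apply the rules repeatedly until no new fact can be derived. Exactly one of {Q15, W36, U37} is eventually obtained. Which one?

U37

U16 and R28 hold, so T26 follows (Rule 6).
T26 holds, so R10 follows (Rule 1).
From U16 and R10, Rule 5 gives U37.
No rule produces W36, and it is not given. No rule produces Q15, and it is not given.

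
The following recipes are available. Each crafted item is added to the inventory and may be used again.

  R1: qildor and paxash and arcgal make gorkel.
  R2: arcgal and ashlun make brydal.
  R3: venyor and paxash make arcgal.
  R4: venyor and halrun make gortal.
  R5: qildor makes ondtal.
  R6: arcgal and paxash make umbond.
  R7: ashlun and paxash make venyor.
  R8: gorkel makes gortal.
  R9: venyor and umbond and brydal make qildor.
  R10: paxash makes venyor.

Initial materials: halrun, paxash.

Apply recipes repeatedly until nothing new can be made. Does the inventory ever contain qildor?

qildor would need venyor, umbond, and brydal (R9), but brydal is never obtained.

No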